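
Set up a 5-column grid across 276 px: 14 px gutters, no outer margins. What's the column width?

5 columns + 4 gutters: 5c + 4·14 = 276.
5c = 276 − 56 = 220, so c = 44 px.

44 px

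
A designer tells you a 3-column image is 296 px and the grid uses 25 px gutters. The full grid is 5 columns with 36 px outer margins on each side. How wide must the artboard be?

582 px

3 columns + 2 gutters: 3c + 2·25 = 296.
3c = 296 − 50 = 246, so c = 82 px.
Adding margins, columns and gutters: 72 + 410 + 100 = 582 px.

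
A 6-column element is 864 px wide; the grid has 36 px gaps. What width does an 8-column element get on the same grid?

Subtracting 5 gaps of 36 leaves 684 for 6 columns, so c = 114 px.
8 columns plus 7 gaps: 912 + 252 = 1164 px.

1164 px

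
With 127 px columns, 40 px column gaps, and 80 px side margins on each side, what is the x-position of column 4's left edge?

581 px

Before column 4: the margin + 3 columns + 3 column gaps.
Offset = 80 + 3·(127 + 40) = 80 + 501 = 581 px.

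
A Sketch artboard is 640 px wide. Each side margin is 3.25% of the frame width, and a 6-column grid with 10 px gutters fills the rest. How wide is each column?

Margins: 3.25% × 640 = 20.8 px each, so content = 640 − 41.6 = 598.4 px.
6c + 5·10 = 598.4 → 6c = 548.4 → c = 91.4 px.

91.4 px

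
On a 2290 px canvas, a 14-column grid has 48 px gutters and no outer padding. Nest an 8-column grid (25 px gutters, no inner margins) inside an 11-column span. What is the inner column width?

Subtracting 13 gutters of 48 leaves 1666 for 14 columns, so c = 119 px.
11-column span = 11·119 + 10·48 = 1789 px.
Subtracting 7 gutters of 25 leaves 1614 for 8 columns, so d = 201.75 px.

201.75 px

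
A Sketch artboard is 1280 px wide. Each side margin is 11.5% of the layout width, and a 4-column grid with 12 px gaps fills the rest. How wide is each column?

Margins: 11.5% × 1280 = 147.2 px each, so content = 1280 − 294.4 = 985.6 px.
Subtracting 3 gaps of 12 leaves 949.6 for 4 columns, so c = 237.4 px.

237.4 px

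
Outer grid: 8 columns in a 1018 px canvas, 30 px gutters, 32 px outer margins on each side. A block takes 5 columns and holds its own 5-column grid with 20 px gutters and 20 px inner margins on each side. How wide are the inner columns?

93 px

Outer content = 1018 − 2·32 = 954 px.
8 columns + 7 gutters: 8c + 7·30 = 954.
8c = 954 − 210 = 744, so c = 93 px.
5-column span = 5·93 + 4·30 = 585 px.
Inner content = 585 − 2·20 = 545 px.
545 − 4·20 = 465; ÷5 gives d = 93 px.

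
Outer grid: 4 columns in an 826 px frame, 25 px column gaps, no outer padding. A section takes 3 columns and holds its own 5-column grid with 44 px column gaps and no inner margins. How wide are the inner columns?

826 − 3·25 = 751; ÷4 gives c = 187.75 px.
3-column span = 3·187.75 + 2·25 = 613.25 px.
Subtracting 4 column gaps of 44 leaves 437.25 for 5 columns, so d = 87.45 px.

87.45 px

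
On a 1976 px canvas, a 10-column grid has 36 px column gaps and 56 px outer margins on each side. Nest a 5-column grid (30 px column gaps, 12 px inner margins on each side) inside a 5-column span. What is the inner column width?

Subtract both margins: 1976 − 2·56 = 1864 px.
Subtracting 9 column gaps of 36 leaves 1540 for 10 columns, so c = 154 px.
5 columns plus 4 column gaps: 770 + 144 = 914 px.
Inner content = 914 − 2·12 = 890 px.
5d + 4·30 = 890 → 5d = 770 → d = 154 px.

154 px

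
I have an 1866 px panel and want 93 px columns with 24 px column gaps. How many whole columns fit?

16 columns

16 columns: 16·93 + 15·24 = 1848 px ≤ 1866.
17 columns: 1965 px > 1866. So 16.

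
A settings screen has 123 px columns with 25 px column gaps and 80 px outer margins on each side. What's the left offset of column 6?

820 px

Each column+gutter stride is 148 px; 5 of them past the 80 px margin is 80 + 740 = 820 px.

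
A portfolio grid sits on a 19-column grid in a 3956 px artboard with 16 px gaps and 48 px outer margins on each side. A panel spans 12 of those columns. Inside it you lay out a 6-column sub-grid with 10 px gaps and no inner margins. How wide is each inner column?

397 px

Take off 96 px of margins, leaving 3860 px.
19 columns + 18 gaps: 19c + 18·16 = 3860.
19c = 3860 − 288 = 3572, so c = 188 px.
12 columns plus 11 gaps: 2256 + 176 = 2432 px.
2432 − 5·10 = 2382; ÷6 gives d = 397 px.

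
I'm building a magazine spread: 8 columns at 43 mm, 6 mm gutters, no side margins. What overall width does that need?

386 mm

Summing: 344 + 42 = 386 mm.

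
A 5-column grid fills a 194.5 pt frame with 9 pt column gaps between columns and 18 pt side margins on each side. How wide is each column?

24.5 pt

Subtract both margins: 194.5 − 2·18 = 158.5 pt.
5c + 4·9 = 158.5 → 5c = 122.5 → c = 24.5 pt.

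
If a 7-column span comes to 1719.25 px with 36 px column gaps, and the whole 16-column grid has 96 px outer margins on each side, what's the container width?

1719.25 − 6·36 = 1503.25; ÷7 gives c = 214.75 px.
Adding margins, columns and gutters: 192 + 3436 + 540 = 4168 px.

4168 px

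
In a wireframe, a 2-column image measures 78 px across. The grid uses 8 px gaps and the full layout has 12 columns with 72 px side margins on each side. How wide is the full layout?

Subtracting 1 gap of 8 leaves 70 for 2 columns, so c = 35 px.
Total width: 2·72 + 12·35 + 11·8 = 652 px.

652 px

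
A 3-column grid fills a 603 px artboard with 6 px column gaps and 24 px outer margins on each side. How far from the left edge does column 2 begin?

211 px

Take off 48 px of margins, leaving 555 px.
3 columns + 2 column gaps: 3c + 2·6 = 555.
3c = 555 − 12 = 543, so c = 181 px.
Column 2 starts at margin + 1·(column + gutter) = 24 + 1·187 = 211 px.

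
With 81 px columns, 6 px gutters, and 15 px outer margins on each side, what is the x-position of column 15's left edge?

1233 px

Before column 15: the margin + 14 columns + 14 gutters.
Offset = 15 + 14·(81 + 6) = 15 + 1218 = 1233 px.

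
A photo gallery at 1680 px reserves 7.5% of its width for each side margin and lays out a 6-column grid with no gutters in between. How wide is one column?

Margins: 7.5% × 1680 = 126 px each, so content = 1680 − 252 = 1428 px.
6c = 1428 → c = 238 px.

238 px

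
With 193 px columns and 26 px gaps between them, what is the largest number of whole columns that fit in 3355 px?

k columns need k·193 + (k−1)·26 = k·219 − 26.
k·219 − 26 ≤ 3355 → k ≤ 3381 / 219 ≈ 15.44, so k = 15.

15 columns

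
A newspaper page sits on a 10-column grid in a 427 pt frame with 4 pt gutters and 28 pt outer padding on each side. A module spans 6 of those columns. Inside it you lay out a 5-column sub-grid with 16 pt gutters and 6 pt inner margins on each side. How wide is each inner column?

29 pt

Inside the margins: 427 − 56 = 371 pt.
10c + 9·4 = 371 → 10c = 335 → c = 33.5 pt.
Span of 6: 6·33.5 + 5·4 = 201 + 20 = 221 pt.
Inner content = 221 − 2·6 = 209 pt.
5d + 4·16 = 209 → 5d = 145 → d = 29 pt.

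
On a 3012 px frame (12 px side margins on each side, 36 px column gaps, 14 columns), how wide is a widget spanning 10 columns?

2124 px

Content width = 3012 − 2·12 = 2988 px.
Subtracting 13 column gaps of 36 leaves 2520 for 14 columns, so c = 180 px.
10 columns plus 9 column gaps: 1800 + 324 = 2124 px.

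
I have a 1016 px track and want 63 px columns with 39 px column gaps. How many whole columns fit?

10 columns

10 columns: 10·63 + 9·39 = 981 px ≤ 1016.
11 columns: 1083 px > 1016. So 10.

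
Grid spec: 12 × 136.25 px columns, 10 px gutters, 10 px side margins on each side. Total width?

Adding margins, columns and gutters: 20 + 1635 + 110 = 1765 px.

1765 px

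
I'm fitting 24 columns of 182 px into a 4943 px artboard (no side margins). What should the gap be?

25 px

Columns use 4368 px, leaving 575 px across 23 gaps = 25 px each.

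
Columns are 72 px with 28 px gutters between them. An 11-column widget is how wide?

1072 px

Span of 11: 11·72 + 10·28 = 792 + 280 = 1072 px.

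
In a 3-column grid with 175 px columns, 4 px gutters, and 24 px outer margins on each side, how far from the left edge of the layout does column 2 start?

203 px

Each column+gutter stride is 179 px; 1 of them past the 24 px margin is 24 + 179 = 203 px.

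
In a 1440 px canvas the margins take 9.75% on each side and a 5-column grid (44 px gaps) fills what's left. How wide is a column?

196.64 px

Margins: 9.75% × 1440 = 140.4 px each, so content = 1440 − 280.8 = 1159.2 px.
5c + 4·44 = 1159.2 → 5c = 983.2 → c = 196.64 px.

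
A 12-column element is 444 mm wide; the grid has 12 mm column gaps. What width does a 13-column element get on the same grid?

482 mm

12c + 11·12 = 444 → 12c = 312 → c = 26 mm.
13-column span = 13·26 + 12·12 = 482 mm.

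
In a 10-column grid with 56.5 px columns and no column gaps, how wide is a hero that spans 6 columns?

339 px

6-column span = 6·56.5 = 339 px.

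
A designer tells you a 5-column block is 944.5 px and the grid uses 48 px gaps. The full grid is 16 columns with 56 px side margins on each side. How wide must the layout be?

3240 px

5c + 4·48 = 944.5 → 5c = 752.5 → c = 150.5 px.
Adding margins, columns and gutters: 112 + 2408 + 720 = 3240 px.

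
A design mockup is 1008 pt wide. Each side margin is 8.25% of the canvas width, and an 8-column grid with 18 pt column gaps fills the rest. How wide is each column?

Margins: 8.25% × 1008 = 83.16 pt each, so content = 1008 − 166.32 = 841.68 pt.
8 columns + 7 column gaps: 8c + 7·18 = 841.68.
8c = 841.68 − 126 = 715.68, so c = 89.46 pt.

89.46 pt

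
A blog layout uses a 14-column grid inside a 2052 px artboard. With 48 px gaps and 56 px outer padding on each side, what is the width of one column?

94 px

Subtract both margins: 2052 − 2·56 = 1940 px.
1940 − 13·48 = 1316; ÷14 gives c = 94 px.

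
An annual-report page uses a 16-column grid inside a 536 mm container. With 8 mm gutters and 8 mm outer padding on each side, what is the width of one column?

Content width = 536 − 2·8 = 520 mm.
Subtracting 15 gutters of 8 leaves 400 for 16 columns, so c = 25 mm.

25 mm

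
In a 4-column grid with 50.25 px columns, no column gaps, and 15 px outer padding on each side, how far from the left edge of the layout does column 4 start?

Column 4 starts at margin + 3·(column + gutter) = 15 + 3·50.25 = 165.75 px.

165.75 px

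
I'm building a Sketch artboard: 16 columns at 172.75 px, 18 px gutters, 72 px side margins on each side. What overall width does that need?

Total width: 2·72 + 16·172.75 + 15·18 = 3178 px.

3178 px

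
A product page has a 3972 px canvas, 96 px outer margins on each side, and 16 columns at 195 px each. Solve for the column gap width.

Content width = 3972 − 2·96 = 3780 px.
16·195 + 15g = 3780 → 15g = 660 → g = 44 px.

44 px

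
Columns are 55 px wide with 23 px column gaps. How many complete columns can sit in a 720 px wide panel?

9 columns: 9·55 + 8·23 = 679 px ≤ 720.
10 columns: 757 px > 720. So 9.

9 columns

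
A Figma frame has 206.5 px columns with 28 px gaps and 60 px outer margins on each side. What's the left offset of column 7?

Each column+gutter stride is 234.5 px; 6 of them past the 60 px margin is 60 + 1407 = 1467 px.

1467 px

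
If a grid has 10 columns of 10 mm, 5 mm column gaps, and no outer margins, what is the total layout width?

145 mm

Layout = 10·10 + 9·5 = 100 + 45 = 145 mm.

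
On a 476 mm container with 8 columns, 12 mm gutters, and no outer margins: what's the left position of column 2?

61 mm

476 − 7·12 = 392; ÷8 gives c = 49 mm.
No margin, so column 2 starts at 1·(column + gutter) = 1·61 = 61 mm.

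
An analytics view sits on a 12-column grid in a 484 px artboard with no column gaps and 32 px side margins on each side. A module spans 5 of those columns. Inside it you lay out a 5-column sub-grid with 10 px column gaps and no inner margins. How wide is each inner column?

Inside the margins: 484 − 64 = 420 px.
12c = 420 → c = 35 px.
With no column gaps, 5 columns span 5·35 = 175 px.
Subtracting 4 column gaps of 10 leaves 135 for 5 columns, so d = 27 px.

27 px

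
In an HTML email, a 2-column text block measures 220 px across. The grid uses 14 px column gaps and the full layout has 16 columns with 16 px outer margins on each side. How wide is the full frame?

1890 px

2 columns + 1 column gap: 2c + 1·14 = 220.
2c = 220 − 14 = 206, so c = 103 px.
Frame = 2·16 + 16·103 + 15·14 = 32 + 1648 + 210 = 1890 px.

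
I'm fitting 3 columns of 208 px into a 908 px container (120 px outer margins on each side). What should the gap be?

22 px

Content width = 908 − 2·120 = 668 px.
3 columns take 3·208 = 624 px; remaining 44 splits into 2 gaps.
g = 44 / 2 = 22 px.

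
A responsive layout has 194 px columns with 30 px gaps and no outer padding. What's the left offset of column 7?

No margin, so column 7 starts at 6·(column + gutter) = 6·224 = 1344 px.

1344 px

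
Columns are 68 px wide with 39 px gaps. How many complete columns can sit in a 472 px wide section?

4 columns

Each extra column adds 68 + 39 = 107 px.
(472 + 39) / 107 = 4.78, so 4 columns fit.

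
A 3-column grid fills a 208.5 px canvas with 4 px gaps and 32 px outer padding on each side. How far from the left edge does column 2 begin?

81.5 px

Inside the margins: 208.5 − 64 = 144.5 px.
3 columns + 2 gaps: 3c + 2·4 = 144.5.
3c = 144.5 − 8 = 136.5, so c = 45.5 px.
Before column 2: the margin + 1 column + 1 gap.
Offset = 32 + 1·(45.5 + 4) = 32 + 49.5 = 81.5 px.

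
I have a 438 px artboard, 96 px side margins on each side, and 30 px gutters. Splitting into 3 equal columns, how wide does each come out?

Take off 192 px of margins, leaving 246 px.
3c + 2·30 = 246 → 3c = 186 → c = 62 px.

62 px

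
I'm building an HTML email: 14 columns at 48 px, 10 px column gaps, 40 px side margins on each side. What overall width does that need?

882 px

Total width: 2·40 + 14·48 + 13·10 = 882 px.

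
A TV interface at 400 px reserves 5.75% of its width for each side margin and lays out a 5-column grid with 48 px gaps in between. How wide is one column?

32.4 px

Each margin = 5.75% of 400 = 23 px; content = 400 − 2·23 = 354 px.
Subtracting 4 gaps of 48 leaves 162 for 5 columns, so c = 32.4 px.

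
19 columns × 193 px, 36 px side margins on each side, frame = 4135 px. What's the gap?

22 px

Content width = 4135 − 2·36 = 4063 px.
Columns use 3667 px, leaving 396 px across 18 gaps = 22 px each.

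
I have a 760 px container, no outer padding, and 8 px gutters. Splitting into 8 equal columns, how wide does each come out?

88 px

760 − 7·8 = 704; ÷8 gives c = 88 px.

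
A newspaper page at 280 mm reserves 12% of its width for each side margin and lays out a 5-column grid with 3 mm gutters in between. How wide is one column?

40.16 mm

Margins: 12% × 280 = 33.6 mm each, so content = 280 − 67.2 = 212.8 mm.
212.8 − 4·3 = 200.8; ÷5 gives c = 40.16 mm.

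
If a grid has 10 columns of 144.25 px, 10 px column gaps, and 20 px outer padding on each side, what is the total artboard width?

1572.5 px

Artboard = 2·20 + 10·144.25 + 9·10 = 40 + 1442.5 + 90 = 1572.5 px.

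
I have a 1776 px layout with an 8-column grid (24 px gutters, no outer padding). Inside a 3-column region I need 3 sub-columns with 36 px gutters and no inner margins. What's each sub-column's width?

Subtracting 7 gutters of 24 leaves 1608 for 8 columns, so c = 201 px.
3-column span = 3·201 + 2·24 = 651 px.
651 − 2·36 = 579; ÷3 gives d = 193 px.

193 px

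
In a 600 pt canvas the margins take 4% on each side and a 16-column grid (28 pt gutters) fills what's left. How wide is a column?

Each margin = 4% of 600 = 24 pt; content = 600 − 2·24 = 552 pt.
552 − 15·28 = 132; ÷16 gives c = 8.25 pt.

8.25 pt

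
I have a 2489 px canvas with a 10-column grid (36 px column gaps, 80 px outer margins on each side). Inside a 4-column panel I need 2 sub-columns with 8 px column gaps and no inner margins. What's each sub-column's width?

451 px

Outer content = 2489 − 2·80 = 2329 px.
2329 − 9·36 = 2005; ÷10 gives c = 200.5 px.
4 columns plus 3 column gaps: 802 + 108 = 910 px.
Subtracting 1 column gap of 8 leaves 902 for 2 columns, so d = 451 px.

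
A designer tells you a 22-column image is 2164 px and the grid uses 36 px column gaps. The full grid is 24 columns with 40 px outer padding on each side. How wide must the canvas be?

2444 px

22c + 21·36 = 2164 → 22c = 1408 → c = 64 px.
Adding margins, columns and gutters: 80 + 1536 + 828 = 2444 px.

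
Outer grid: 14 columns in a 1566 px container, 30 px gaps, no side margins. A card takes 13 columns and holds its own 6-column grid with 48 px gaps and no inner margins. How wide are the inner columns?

Subtracting 13 gaps of 30 leaves 1176 for 14 columns, so c = 84 px.
13 columns plus 12 gaps: 1092 + 360 = 1452 px.
1452 − 5·48 = 1212; ÷6 gives d = 202 px.

202 px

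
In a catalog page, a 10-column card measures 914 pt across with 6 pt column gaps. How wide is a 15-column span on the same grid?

1374 pt

914 − 9·6 = 860; ÷10 gives c = 86 pt.
15 columns plus 14 column gaps: 1290 + 84 = 1374 pt.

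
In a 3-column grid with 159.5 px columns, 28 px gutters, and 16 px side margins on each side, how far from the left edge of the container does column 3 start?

391 px

Before column 3: the margin + 2 columns + 2 gutters.
Offset = 16 + 2·(159.5 + 28) = 16 + 375 = 391 px.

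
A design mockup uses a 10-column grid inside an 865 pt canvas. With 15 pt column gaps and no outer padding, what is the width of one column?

73 pt

865 − 9·15 = 730; ÷10 gives c = 73 pt.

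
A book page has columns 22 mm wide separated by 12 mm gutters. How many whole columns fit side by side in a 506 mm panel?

k columns need k·22 + (k−1)·12 = k·34 − 12.
k·34 − 12 ≤ 506 → k ≤ 518 / 34 ≈ 15.24, so k = 15.

15 columns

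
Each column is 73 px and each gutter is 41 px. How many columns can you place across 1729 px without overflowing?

15 columns

15 columns: 15·73 + 14·41 = 1669 px ≤ 1729.
16 columns: 1783 px > 1729. So 15.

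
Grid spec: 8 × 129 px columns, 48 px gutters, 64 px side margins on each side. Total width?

Container = 2·64 + 8·129 + 7·48 = 128 + 1032 + 336 = 1496 px.

1496 px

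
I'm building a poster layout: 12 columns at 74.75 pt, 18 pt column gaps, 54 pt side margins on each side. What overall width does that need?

Layout = 2·54 + 12·74.75 + 11·18 = 108 + 897 + 198 = 1203 pt.

1203 pt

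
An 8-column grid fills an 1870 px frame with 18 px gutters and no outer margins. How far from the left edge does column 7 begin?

1416 px

Subtracting 7 gutters of 18 leaves 1744 for 8 columns, so c = 218 px.
No margin, so column 7 starts at 6·(column + gutter) = 6·236 = 1416 px.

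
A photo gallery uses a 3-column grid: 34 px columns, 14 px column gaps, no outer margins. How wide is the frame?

130 px

Frame = 3·34 + 2·14 = 102 + 28 = 130 px.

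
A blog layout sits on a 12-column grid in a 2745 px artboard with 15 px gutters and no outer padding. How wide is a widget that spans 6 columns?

1365 px

12 columns + 11 gutters: 12c + 11·15 = 2745.
12c = 2745 − 165 = 2580, so c = 215 px.
6 columns plus 5 gutters: 1290 + 75 = 1365 px.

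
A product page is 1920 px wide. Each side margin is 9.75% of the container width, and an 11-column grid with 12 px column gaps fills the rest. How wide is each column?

129.6 px

Each margin = 9.75% of 1920 = 187.2 px; content = 1920 − 2·187.2 = 1545.6 px.
11c + 10·12 = 1545.6 → 11c = 1425.6 → c = 129.6 px.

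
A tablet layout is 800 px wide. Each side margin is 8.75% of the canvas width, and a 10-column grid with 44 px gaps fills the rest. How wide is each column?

Margins: 8.75% × 800 = 70 px each, so content = 800 − 140 = 660 px.
Subtracting 9 gaps of 44 leaves 264 for 10 columns, so c = 26.4 px.

26.4 px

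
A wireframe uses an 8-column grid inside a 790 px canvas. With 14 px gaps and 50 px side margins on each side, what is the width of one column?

Content width = 790 − 2·50 = 690 px.
8c + 7·14 = 690 → 8c = 592 → c = 74 px.

74 px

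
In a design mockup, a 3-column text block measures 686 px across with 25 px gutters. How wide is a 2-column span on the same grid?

449 px

686 − 2·25 = 636; ÷3 gives c = 212 px.
2 columns plus 1 gutter: 424 + 25 = 449 px.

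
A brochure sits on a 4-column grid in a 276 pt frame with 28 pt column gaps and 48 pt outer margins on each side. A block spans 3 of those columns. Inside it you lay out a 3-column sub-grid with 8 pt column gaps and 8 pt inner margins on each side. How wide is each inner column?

Subtract both margins: 276 − 2·48 = 180 pt.
180 − 3·28 = 96; ÷4 gives c = 24 pt.
3 columns plus 2 column gaps: 72 + 56 = 128 pt.
Inner content = 128 − 2·8 = 112 pt.
3d + 2·8 = 112 → 3d = 96 → d = 32 pt.

32 pt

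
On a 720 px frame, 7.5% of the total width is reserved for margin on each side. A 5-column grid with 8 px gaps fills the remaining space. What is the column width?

116 px

Each margin = 7.5% of 720 = 54 px; content = 720 − 2·54 = 612 px.
5c + 4·8 = 612 → 5c = 580 → c = 116 px.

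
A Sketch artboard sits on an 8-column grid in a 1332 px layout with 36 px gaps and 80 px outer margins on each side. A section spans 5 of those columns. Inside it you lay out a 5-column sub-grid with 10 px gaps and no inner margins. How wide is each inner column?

Subtract both margins: 1332 − 2·80 = 1172 px.
8c + 7·36 = 1172 → 8c = 920 → c = 115 px.
Span of 5: 5·115 + 4·36 = 575 + 144 = 719 px.
5 columns + 4 gaps: 5d + 4·10 = 719.
5d = 719 − 40 = 679, so d = 135.8 px.

135.8 px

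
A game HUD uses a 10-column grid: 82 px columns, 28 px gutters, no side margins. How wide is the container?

Total width: 10·82 + 9·28 = 1072 px.

1072 px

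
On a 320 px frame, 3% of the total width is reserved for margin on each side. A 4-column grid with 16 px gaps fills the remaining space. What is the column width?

Each margin = 3% of 320 = 9.6 px; content = 320 − 2·9.6 = 300.8 px.
300.8 − 3·16 = 252.8; ÷4 gives c = 63.2 px.

63.2 px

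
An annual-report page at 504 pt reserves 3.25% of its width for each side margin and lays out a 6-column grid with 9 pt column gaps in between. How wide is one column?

71.04 pt

Margins: 3.25% × 504 = 16.38 pt each, so content = 504 − 32.76 = 471.24 pt.
Subtracting 5 column gaps of 9 leaves 426.24 for 6 columns, so c = 71.04 pt.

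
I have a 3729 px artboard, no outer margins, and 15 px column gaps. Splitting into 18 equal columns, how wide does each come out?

193 px

Subtracting 17 column gaps of 15 leaves 3474 for 18 columns, so c = 193 px.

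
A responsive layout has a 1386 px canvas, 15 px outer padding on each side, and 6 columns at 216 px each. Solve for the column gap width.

12 px

Inside the margins: 1386 − 30 = 1356 px.
6·216 + 5g = 1356 → 5g = 60 → g = 12 px.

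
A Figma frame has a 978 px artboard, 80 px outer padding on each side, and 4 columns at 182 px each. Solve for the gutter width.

Subtract both margins: 978 − 2·80 = 818 px.
4 columns take 4·182 = 728 px; remaining 90 splits into 3 gutters.
g = 90 / 3 = 30 px.

30 px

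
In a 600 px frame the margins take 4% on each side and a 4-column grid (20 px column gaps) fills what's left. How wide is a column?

123 px

Margins: 4% × 600 = 24 px each, so content = 600 − 48 = 552 px.
552 − 3·20 = 492; ÷4 gives c = 123 px.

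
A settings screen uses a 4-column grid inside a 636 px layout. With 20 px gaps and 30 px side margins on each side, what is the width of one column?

129 px

Take off 60 px of margins, leaving 576 px.
4c + 3·20 = 576 → 4c = 516 → c = 129 px.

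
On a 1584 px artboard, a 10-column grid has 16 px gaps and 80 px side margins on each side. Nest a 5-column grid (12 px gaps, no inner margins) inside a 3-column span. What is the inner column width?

Subtract both margins: 1584 − 2·80 = 1424 px.
1424 − 9·16 = 1280; ÷10 gives c = 128 px.
3-column span = 3·128 + 2·16 = 416 px.
416 − 4·12 = 368; ÷5 gives d = 73.6 px.

73.6 px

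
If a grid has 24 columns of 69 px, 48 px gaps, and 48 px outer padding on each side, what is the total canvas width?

Canvas = 2·48 + 24·69 + 23·48 = 96 + 1656 + 1104 = 2856 px.

2856 px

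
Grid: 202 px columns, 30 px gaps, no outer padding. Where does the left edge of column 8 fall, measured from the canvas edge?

1624 px

Each column+gutter stride is 232 px; with no margin, 7 of them is 1624 px.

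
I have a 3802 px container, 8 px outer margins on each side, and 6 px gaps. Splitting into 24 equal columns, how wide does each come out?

152 px

Inside the margins: 3802 − 16 = 3786 px.
Subtracting 23 gaps of 6 leaves 3648 for 24 columns, so c = 152 px.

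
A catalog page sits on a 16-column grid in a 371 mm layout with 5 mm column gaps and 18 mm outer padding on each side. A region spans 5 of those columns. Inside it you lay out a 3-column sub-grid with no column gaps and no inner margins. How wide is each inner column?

33.75 mm

Subtract both margins: 371 − 2·18 = 335 mm.
335 − 15·5 = 260; ÷16 gives c = 16.25 mm.
5-column span = 5·16.25 + 4·5 = 101.25 mm.
With no column gaps, each column is 101.25/3 = 33.75 mm.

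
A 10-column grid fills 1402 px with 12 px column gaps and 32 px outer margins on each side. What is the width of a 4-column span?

Inside the margins: 1402 − 64 = 1338 px.
1338 − 9·12 = 1230; ÷10 gives c = 123 px.
Span of 4: 4·123 + 3·12 = 492 + 36 = 528 px.

528 px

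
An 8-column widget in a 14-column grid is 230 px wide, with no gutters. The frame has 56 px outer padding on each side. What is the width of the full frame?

8c = 230 → c = 28.75 px.
Summing: 112 + 402.5 = 514.5 px.

514.5 px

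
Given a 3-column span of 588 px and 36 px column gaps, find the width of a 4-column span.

588 − 2·36 = 516; ÷3 gives c = 172 px.
4-column span = 4·172 + 3·36 = 796 px.

796 px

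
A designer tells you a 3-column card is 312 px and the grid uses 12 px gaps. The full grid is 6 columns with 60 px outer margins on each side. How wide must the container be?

756 px

3 columns + 2 gaps: 3c + 2·12 = 312.
3c = 312 − 24 = 288, so c = 96 px.
Container = 2·60 + 6·96 + 5·12 = 120 + 576 + 60 = 756 px.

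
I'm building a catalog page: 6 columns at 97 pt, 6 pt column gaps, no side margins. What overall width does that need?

Total width: 6·97 + 5·6 = 612 pt.

612 pt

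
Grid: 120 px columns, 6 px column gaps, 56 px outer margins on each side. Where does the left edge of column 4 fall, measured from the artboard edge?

434 px

Column 4 starts at margin + 3·(column + gutter) = 56 + 3·126 = 434 px.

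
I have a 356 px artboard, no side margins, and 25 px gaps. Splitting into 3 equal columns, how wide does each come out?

3 columns + 2 gaps: 3c + 2·25 = 356.
3c = 356 − 50 = 306, so c = 102 px.

102 px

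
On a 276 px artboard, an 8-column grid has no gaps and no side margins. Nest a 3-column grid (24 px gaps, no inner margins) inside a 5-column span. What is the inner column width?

41.5 px

276 / 8 = 34.5 px per column.
With no gaps, 5 columns span 5·34.5 = 172.5 px.
Subtracting 2 gaps of 24 leaves 124.5 for 3 columns, so d = 41.5 px.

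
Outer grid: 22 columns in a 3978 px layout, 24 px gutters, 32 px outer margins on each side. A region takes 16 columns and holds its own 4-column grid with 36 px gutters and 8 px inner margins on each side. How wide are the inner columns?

679 px

Take off 64 px of margins, leaving 3914 px.
22c + 21·24 = 3914 → 22c = 3410 → c = 155 px.
Span of 16: 16·155 + 15·24 = 2480 + 360 = 2840 px.
Inner content = 2840 − 2·8 = 2824 px.
4 columns + 3 gutters: 4d + 3·36 = 2824.
4d = 2824 − 108 = 2716, so d = 679 px.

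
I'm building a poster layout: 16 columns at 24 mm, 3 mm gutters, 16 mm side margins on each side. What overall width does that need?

461 mm

Container = 2·16 + 16·24 + 15·3 = 32 + 384 + 45 = 461 mm.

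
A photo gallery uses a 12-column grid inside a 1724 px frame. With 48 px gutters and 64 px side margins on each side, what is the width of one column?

Content width = 1724 − 2·64 = 1596 px.
12 columns + 11 gutters: 12c + 11·48 = 1596.
12c = 1596 − 528 = 1068, so c = 89 px.

89 px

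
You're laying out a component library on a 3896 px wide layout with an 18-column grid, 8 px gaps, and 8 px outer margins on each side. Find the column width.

208 px

Subtract both margins: 3896 − 2·8 = 3880 px.
Subtracting 17 gaps of 8 leaves 3744 for 18 columns, so c = 208 px.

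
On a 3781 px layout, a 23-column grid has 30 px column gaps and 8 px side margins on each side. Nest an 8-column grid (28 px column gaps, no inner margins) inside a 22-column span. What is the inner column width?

Take off 16 px of margins, leaving 3765 px.
23 columns + 22 column gaps: 23c + 22·30 = 3765.
23c = 3765 − 660 = 3105, so c = 135 px.
22-column span = 22·135 + 21·30 = 3600 px.
8 columns + 7 column gaps: 8d + 7·28 = 3600.
8d = 3600 − 196 = 3404, so d = 425.5 px.

425.5 px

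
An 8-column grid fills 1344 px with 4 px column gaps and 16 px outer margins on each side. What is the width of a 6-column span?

Subtract both margins: 1344 − 2·16 = 1312 px.
8c + 7·4 = 1312 → 8c = 1284 → c = 160.5 px.
Span of 6: 6·160.5 + 5·4 = 963 + 20 = 983 px.

983 px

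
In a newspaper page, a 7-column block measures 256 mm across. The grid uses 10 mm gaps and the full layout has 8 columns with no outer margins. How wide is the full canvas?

7c + 6·10 = 256 → 7c = 196 → c = 28 mm.
Summing: 224 + 70 = 294 mm.

294 mm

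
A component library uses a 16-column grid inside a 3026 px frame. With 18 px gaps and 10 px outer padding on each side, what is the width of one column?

171 px

Subtract both margins: 3026 − 2·10 = 3006 px.
16 columns + 15 gaps: 16c + 15·18 = 3006.
16c = 3006 − 270 = 2736, so c = 171 px.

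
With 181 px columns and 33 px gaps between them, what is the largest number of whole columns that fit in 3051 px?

k columns need k·181 + (k−1)·33 = k·214 − 33.
k·214 − 33 ≤ 3051 → k ≤ 3084 / 214 ≈ 14.41, so k = 14.

14 columns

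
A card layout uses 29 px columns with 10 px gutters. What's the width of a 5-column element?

5 columns plus 4 gutters: 145 + 40 = 185 px.

185 px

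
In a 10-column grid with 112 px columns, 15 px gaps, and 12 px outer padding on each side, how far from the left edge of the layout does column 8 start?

901 px

Each column+gutter stride is 127 px; 7 of them past the 12 px margin is 12 + 889 = 901 px.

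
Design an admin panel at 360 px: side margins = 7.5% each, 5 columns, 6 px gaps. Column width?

Each margin = 7.5% of 360 = 27 px; content = 360 − 2·27 = 306 px.
5c + 4·6 = 306 → 5c = 282 → c = 56.4 px.

56.4 px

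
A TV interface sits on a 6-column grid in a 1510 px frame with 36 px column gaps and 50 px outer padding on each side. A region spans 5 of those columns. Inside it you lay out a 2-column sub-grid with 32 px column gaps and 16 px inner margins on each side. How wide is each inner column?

552.5 px

Inside the margins: 1510 − 100 = 1410 px.
1410 − 5·36 = 1230; ÷6 gives c = 205 px.
5-column span = 5·205 + 4·36 = 1169 px.
Inner content = 1169 − 2·16 = 1137 px.
2d + 1·32 = 1137 → 2d = 1105 → d = 552.5 px.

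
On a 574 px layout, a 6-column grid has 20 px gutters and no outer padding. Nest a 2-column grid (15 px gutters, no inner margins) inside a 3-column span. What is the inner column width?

131 px

574 − 5·20 = 474; ÷6 gives c = 79 px.
3 columns plus 2 gutters: 237 + 40 = 277 px.
277 − 1·15 = 262; ÷2 gives d = 131 px.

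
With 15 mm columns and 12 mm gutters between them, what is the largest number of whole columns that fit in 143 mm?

5 columns: 5·15 + 4·12 = 123 mm ≤ 143.
6 columns: 150 mm > 143. So 5.

5 columns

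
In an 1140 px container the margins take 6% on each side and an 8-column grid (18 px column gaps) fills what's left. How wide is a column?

Margins: 6% × 1140 = 68.4 px each, so content = 1140 − 136.8 = 1003.2 px.
1003.2 − 7·18 = 877.2; ÷8 gives c = 109.65 px.

109.65 px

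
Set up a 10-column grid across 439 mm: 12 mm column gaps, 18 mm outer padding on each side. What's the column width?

Take off 36 mm of margins, leaving 403 mm.
10c + 9·12 = 403 → 10c = 295 → c = 29.5 mm.

29.5 mm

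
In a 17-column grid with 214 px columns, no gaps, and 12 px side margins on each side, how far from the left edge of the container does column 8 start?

1510 px

Column 8 starts at margin + 7·(column + gutter) = 12 + 7·214 = 1510 px.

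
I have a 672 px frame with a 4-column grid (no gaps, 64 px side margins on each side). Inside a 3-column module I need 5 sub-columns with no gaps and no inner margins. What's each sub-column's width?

Outer content = 672 − 2·64 = 544 px.
With no gaps, each column is 544/4 = 136 px.
3-column span = 3·136 = 408 px.
With no gaps, each column is 408/5 = 81.6 px.

81.6 px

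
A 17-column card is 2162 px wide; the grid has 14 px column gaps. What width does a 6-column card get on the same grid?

754 px

2162 − 16·14 = 1938; ÷17 gives c = 114 px.
6 columns plus 5 column gaps: 684 + 70 = 754 px.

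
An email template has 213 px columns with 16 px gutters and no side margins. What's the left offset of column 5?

916 px

Each column+gutter stride is 229 px; with no margin, 4 of them is 916 px.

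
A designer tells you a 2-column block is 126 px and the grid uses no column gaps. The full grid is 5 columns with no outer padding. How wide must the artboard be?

315 px

2c = 126 → c = 63 px.
Total width: 5·63 = 315 px.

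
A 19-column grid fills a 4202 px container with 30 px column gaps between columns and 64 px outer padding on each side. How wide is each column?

Inside the margins: 4202 − 128 = 4074 px.
4074 − 18·30 = 3534; ÷19 gives c = 186 px.

186 px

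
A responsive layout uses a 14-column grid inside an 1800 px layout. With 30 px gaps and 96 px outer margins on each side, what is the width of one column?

87 px

Inside the margins: 1800 − 192 = 1608 px.
14 columns + 13 gaps: 14c + 13·30 = 1608.
14c = 1608 − 390 = 1218, so c = 87 px.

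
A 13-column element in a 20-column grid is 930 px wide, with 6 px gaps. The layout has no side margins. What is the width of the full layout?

13c + 12·6 = 930 → 13c = 858 → c = 66 px.
Summing: 1320 + 114 = 1434 px.

1434 px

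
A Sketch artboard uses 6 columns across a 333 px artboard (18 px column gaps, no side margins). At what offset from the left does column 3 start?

117 px

333 − 5·18 = 243; ÷6 gives c = 40.5 px.
No margin, so column 3 starts at 2·(column + gutter) = 2·58.5 = 117 px.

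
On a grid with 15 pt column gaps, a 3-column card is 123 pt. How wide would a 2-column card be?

3 columns + 2 column gaps: 3c + 2·15 = 123.
3c = 123 − 30 = 93, so c = 31 pt.
Span of 2: 2·31 + 1·15 = 62 + 15 = 77 pt.

77 pt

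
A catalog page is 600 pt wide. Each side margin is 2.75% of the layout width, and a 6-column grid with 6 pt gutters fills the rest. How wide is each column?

Each margin = 2.75% of 600 = 16.5 pt; content = 600 − 2·16.5 = 567 pt.
567 − 5·6 = 537; ÷6 gives c = 89.5 pt.

89.5 pt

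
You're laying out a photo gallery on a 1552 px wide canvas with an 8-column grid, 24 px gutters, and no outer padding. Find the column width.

8c + 7·24 = 1552 → 8c = 1384 → c = 173 px.

173 px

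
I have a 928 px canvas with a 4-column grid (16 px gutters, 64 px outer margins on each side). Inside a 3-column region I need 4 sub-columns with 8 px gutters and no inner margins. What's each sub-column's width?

143 px

Take off 128 px of margins, leaving 800 px.
800 − 3·16 = 752; ÷4 gives c = 188 px.
3 columns plus 2 gutters: 564 + 32 = 596 px.
4d + 3·8 = 596 → 4d = 572 → d = 143 px.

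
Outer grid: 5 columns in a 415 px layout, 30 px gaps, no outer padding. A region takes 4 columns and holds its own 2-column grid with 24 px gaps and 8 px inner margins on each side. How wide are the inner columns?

143 px

415 − 4·30 = 295; ÷5 gives c = 59 px.
4 columns plus 3 gaps: 236 + 90 = 326 px.
Inner content = 326 − 2·8 = 310 px.
310 − 1·24 = 286; ÷2 gives d = 143 px.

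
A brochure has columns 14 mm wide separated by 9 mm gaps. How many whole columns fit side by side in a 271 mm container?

12 columns

12 columns: 12·14 + 11·9 = 267 mm ≤ 271.
13 columns: 290 mm > 271. So 12.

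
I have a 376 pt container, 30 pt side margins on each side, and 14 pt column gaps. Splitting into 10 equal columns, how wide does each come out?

19 pt

Subtract both margins: 376 − 2·30 = 316 pt.
10 columns + 9 column gaps: 10c + 9·14 = 316.
10c = 316 − 126 = 190, so c = 19 pt.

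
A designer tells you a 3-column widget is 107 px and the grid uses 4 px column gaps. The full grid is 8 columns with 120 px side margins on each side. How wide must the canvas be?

532 px

Subtracting 2 column gaps of 4 leaves 99 for 3 columns, so c = 33 px.
Total width: 2·120 + 8·33 + 7·4 = 532 px.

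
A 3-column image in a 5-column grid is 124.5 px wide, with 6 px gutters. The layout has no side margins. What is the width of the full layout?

211.5 px

Subtracting 2 gutters of 6 leaves 112.5 for 3 columns, so c = 37.5 px.
Layout = 5·37.5 + 4·6 = 187.5 + 24 = 211.5 px.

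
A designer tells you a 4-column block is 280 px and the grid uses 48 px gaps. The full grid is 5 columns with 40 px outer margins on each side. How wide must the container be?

280 − 3·48 = 136; ÷4 gives c = 34 px.
Total width: 2·40 + 5·34 + 4·48 = 442 px.

442 px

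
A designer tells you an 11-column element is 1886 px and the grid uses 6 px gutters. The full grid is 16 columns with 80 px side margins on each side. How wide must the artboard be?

2906 px

1886 − 10·6 = 1826; ÷11 gives c = 166 px.
Artboard = 2·80 + 16·166 + 15·6 = 160 + 2656 + 90 = 2906 px.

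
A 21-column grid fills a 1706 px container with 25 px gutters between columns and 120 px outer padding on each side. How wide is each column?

46 px

Subtract both margins: 1706 − 2·120 = 1466 px.
21c + 20·25 = 1466 → 21c = 966 → c = 46 px.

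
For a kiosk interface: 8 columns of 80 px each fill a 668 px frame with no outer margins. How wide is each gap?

8·80 + 7g = 668 → 7g = 28 → g = 4 px.

4 px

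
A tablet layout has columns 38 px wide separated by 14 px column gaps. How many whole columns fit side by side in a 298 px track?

Each extra column adds 38 + 14 = 52 px.
(298 + 14) / 52 = 6.00, so 6 columns fit.

6 columns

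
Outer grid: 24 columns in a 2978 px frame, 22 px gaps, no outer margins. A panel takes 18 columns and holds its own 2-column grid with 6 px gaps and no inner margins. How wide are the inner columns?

1111 px

24c + 23·22 = 2978 → 24c = 2472 → c = 103 px.
Span of 18: 18·103 + 17·22 = 1854 + 374 = 2228 px.
Subtracting 1 gap of 6 leaves 2222 for 2 columns, so d = 1111 px.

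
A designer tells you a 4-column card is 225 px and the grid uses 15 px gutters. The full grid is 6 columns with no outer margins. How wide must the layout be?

345 px

Subtracting 3 gutters of 15 leaves 180 for 4 columns, so c = 45 px.
Layout = 6·45 + 5·15 = 270 + 75 = 345 px.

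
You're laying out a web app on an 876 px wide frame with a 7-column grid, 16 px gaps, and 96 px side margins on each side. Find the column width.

84 px

Content width = 876 − 2·96 = 684 px.
Subtracting 6 gaps of 16 leaves 588 for 7 columns, so c = 84 px.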